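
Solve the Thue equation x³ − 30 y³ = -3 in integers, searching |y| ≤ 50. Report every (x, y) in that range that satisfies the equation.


The equation is x³ - 30y³ = -3. For fixed y, x³ = 30·y³ − 3, so a solution requires the RHS to be a perfect cube.
Strategy: iterate y from -50 to 50, compute RHS = 30·y³ − 3, and check whether it is a (positive or negative) perfect cube.
Check small values of y:
  y = 0: RHS = -3 is not a perfect cube.
  y = 1: RHS = 27 = (3)³ ⇒ x = 3 works.
  y = -1: RHS = -33 is not a perfect cube.
  y = 2: RHS = 237 is not a perfect cube.
  y = -2: RHS = -243 is not a perfect cube.
  y = 3: RHS = 807 is not a perfect cube.
  y = -3: RHS = -813 is not a perfect cube.
Continuing the search up to |y| = 50 finds no further solutions beyond those listed.
Collected solutions: (3, 1).

Solutions (with |y| ≤ 50): (3, 1).


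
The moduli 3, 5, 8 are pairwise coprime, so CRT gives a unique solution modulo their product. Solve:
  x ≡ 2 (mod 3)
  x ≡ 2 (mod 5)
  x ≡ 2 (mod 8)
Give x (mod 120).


Moduli 3, 5, 8 are pairwise coprime; by CRT there is a unique solution modulo M = 3 · 5 · 8 = 120.
Solve pairwise, accumulating the modulus:
  Start with x ≡ 2 (mod 3).
  Combine with x ≡ 2 (mod 5): since gcd(3, 5) = 1, we get a unique residue mod 15.
    Write x = 2 + 3·t and substitute into x ≡ 2 (mod 5): 3·t ≡ 2 − 2 = 0 (mod 5).
    The inverse of 3 mod 5 is 2 (since 3·2 = 6 = 1·5 + 1), so t ≡ 2·0 = 0 ≡ 0 (mod 5).
    Then x = 2 + 3·0 = 2, valid modulo lcm(3, 5) = 15: x ≡ 2 (mod 15).
  Combine with x ≡ 2 (mod 8): since gcd(15, 8) = 1, we get a unique residue mod 120.
    Write x = 2 + 15·t and substitute into x ≡ 2 (mod 8): 15·t ≡ 2 − 2 = 0 (mod 8).
    Reduce coefficients mod 8: 7·t ≡ 0 (mod 8).
    The inverse of 7 mod 8 is 7 (since 7·7 = 49 = 6·8 + 1), so t ≡ 7·0 = 0 ≡ 0 (mod 8).
    Then x = 2 + 15·0 = 2, valid modulo lcm(15, 8) = 120: x ≡ 2 (mod 120).
Verify: 2 mod 3 = 2 ✓, 2 mod 5 = 2 ✓, 2 mod 8 = 2 ✓.

x ≡ 2 (mod 120).


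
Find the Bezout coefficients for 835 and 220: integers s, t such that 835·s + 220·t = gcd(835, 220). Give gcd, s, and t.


Euclidean algorithm on (835, 220) — divide until remainder is 0:
  835 = 3 · 220 + 175
  220 = 1 · 175 + 45
  175 = 3 · 45 + 40
  45 = 1 · 40 + 5
  40 = 8 · 5 + 0
gcd(835, 220) = 5.
Track Bezout coefficients alongside the remainders: start with r₀ = 835 = a·1 + b·0 (s = 1, t = 0) and r₁ = 220 = a·0 + b·1 (s = 0, t = 1); each new remainder r_{k+1} = r_{k-1} − q_k·r_k inherits s_{k+1} = s_{k-1} − q_k·s_k, t_{k+1} = t_{k-1} − q_k·t_k, so r_k = a·s_k + b·t_k at every step:
  q = 3: r = 175, s = 1 − 3·0 = 1, t = 0 − 3·1 = -3  (check: 835·1 + 220·(-3) = 175)
  q = 1: r = 45, s = 0 − 1·1 = -1, t = 1 − 1·(-3) = 4  (check: 835·(-1) + 220·4 = 45)
  q = 3: r = 40, s = 1 − 3·(-1) = 4, t = -3 − 3·4 = -15  (check: 835·4 + 220·(-15) = 40)
  q = 1: r = 5, s = -1 − 1·4 = -5, t = 4 − 1·(-15) = 19  (check: 835·(-5) + 220·19 = 5)
The row with r = 5 (the gcd) gives the Bezout coefficients s = -5, t = 19.
Result: 835 · (-5) + 220 · (19) = 5.

gcd(835, 220) = 5; s = -5, t = 19 (check: 835·(-5) + 220·19 = 5).


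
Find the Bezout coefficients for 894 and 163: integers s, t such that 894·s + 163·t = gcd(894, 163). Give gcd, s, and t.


Euclidean algorithm on (894, 163) — divide until remainder is 0:
  894 = 5 · 163 + 79
  163 = 2 · 79 + 5
  79 = 15 · 5 + 4
  5 = 1 · 4 + 1
  4 = 4 · 1 + 0
gcd(894, 163) = 1.
Track Bezout coefficients alongside the remainders: start with r₀ = 894 = a·1 + b·0 (s = 1, t = 0) and r₁ = 163 = a·0 + b·1 (s = 0, t = 1); each new remainder r_{k+1} = r_{k-1} − q_k·r_k inherits s_{k+1} = s_{k-1} − q_k·s_k, t_{k+1} = t_{k-1} − q_k·t_k, so r_k = a·s_k + b·t_k at every step:
  q = 5: r = 79, s = 1 − 5·0 = 1, t = 0 − 5·1 = -5  (check: 894·1 + 163·(-5) = 79)
  q = 2: r = 5, s = 0 − 2·1 = -2, t = 1 − 2·(-5) = 11  (check: 894·(-2) + 163·11 = 5)
  q = 15: r = 4, s = 1 − 15·(-2) = 31, t = -5 − 15·11 = -170  (check: 894·31 + 163·(-170) = 4)
  q = 1: r = 1, s = -2 − 1·31 = -33, t = 11 − 1·(-170) = 181  (check: 894·(-33) + 163·181 = 1)
The row with r = 1 (the gcd) gives the Bezout coefficients s = -33, t = 181.
Result: 894 · (-33) + 163 · (181) = 1.

gcd(894, 163) = 1; s = -33, t = 181 (check: 894·(-33) + 163·181 = 1).


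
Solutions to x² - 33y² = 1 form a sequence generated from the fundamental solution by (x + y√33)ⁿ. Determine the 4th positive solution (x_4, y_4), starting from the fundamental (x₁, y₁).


Step 1: Find the fundamental solution (x₁, y₁) of x² - 33y² = 1.
  Expand √33 as a continued fraction. a₀ = ⌊√33⌋ = 5; iterate m_{k+1} = d_k·a_k − m_k, d_{k+1} = (33 − m_{k+1}²)/d_k, a_{k+1} = ⌊(a₀ + m_{k+1})/d_{k+1}⌋ (starting m₀ = 0, d₀ = 1), with convergents p_k = a_k·p_{k-1} + p_{k-2}, q_k = a_k·q_{k-1} + q_{k-2} (p₋₁ = 1, q₋₁ = 0):
  k = 0: a₀ = 5; p₀/q₀ = 5/1; p₀² − 33·q₀² = 25 − 33 = -8.
  k = 1: m = 5, d = 8, a = ⌊(5 + 5)/8⌋ = 1; p/q = (1·5 + 1)/(1·1 + 0) = 6/1; p² − 33·q² = 36 − 33 = 3.
  k = 2: m = 3, d = 3, a = ⌊(5 + 3)/3⌋ = 2; p/q = (2·6 + 5)/(2·1 + 1) = 17/3; p² − 33·q² = 289 − 297 = -8.
  k = 3: m = 3, d = 8, a = ⌊(5 + 3)/8⌋ = 1; p/q = (1·17 + 6)/(1·3 + 1) = 23/4; p² − 33·q² = 529 − 528 = 1.
  The first convergent with p² − 33·q² = 1 gives the fundamental solution (x₁, y₁) = (23, 4).
Step 2: Apply the recurrence (x_{n+1}, y_{n+1}) = (x₁x_n + 33y₁y_n, x₁y_n + y₁x_n) repeatedly.
  From (x_1, y_1) = (23, 4): x_2 = 23·23 + 33·4·4 = 1057; y_2 = 23·4 + 4·23 = 184.
  From (x_2, y_2) = (1057, 184): x_3 = 23·1057 + 33·4·184 = 48599; y_3 = 23·184 + 4·1057 = 8460.
  From (x_3, y_3) = (48599, 8460): x_4 = 23·48599 + 33·4·8460 = 2234497; y_4 = 23·8460 + 4·48599 = 388976.
Step 3: Verify x_4² - 33·y_4² = 4992976843009 - 4992976843008 = 1 (should be 1). ✓

(x_1, y_1) = (23, 4); (x_4, y_4) = (2234497, 388976).


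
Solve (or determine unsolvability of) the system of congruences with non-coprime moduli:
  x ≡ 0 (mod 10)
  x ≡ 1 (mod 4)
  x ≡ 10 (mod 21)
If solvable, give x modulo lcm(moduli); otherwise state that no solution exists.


Moduli 10, 4, 21 are not pairwise coprime, so CRT works modulo lcm(m_i) when all pairwise compatibility conditions hold.
Pairwise compatibility: gcd(m_i, m_j) must divide a_i - a_j for every pair.
Merge one congruence at a time:
  Start: x ≡ 0 (mod 10).
  Combine with x ≡ 1 (mod 4): gcd(10, 4) = 2, and 1 - 0 = 1 is NOT divisible by 2.
    ⇒ system is inconsistent (no integer solution).

No solution (the system is inconsistent).


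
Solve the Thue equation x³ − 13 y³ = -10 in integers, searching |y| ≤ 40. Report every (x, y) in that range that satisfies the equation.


The equation is x³ - 13y³ = -10. For fixed y, x³ = 13·y³ − 10, so a solution requires the RHS to be a perfect cube.
Strategy: iterate y from -40 to 40, compute RHS = 13·y³ − 10, and check whether it is a (positive or negative) perfect cube.
Check small values of y:
  y = 0: RHS = -10 is not a perfect cube.
  y = 1: RHS = 3 is not a perfect cube.
  y = -1: RHS = -23 is not a perfect cube.
  y = 2: RHS = 94 is not a perfect cube.
  y = -2: RHS = -114 is not a perfect cube.
  y = 3: RHS = 341 is not a perfect cube.
  y = -3: RHS = -361 is not a perfect cube.
Continuing the search up to |y| = 40 finds no solutions either.
No (x, y) in the scanned range satisfies the equation.

No integer solutions with |y| ≤ 40.


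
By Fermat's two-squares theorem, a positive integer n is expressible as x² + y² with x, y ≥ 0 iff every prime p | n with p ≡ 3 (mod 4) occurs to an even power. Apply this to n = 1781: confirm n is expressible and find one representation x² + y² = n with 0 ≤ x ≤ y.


Step 1: Factor n = 1781 = 13 · 137.
Step 2: Check the mod-4 condition on each prime factor: 13 ≡ 1 (mod 4), exponent 1; 137 ≡ 1 (mod 4), exponent 1.
All primes ≡ 3 (mod 4) appear to even exponent (or don't appear), so by the two-squares theorem n IS expressible as a sum of two squares.
Step 3: Build a representation. Here n = 13 · 137 is a product of primes ≡ 1 (mod 4). Each prime p ≡ 1 (mod 4) is itself a sum of two squares; find a² by testing p − a² for a perfect square:
  13: 13 − 1² = 12, 13 − 2² = 9 = 3² ⇒ 13 = 2² + 3².
  137: 137 − 1² = 136, 137 − 2² = 133, 137 − 3² = 128, 137 − 4² = 121 = 11² ⇒ 137 = 4² + 11².
  Combine using the Brahmagupta–Fibonacci identity (a² + b²)(c² + d²) = (ac − bd)² + (ad + bc)² = (ac + bd)² + (ad − bc)²:
  13 · 137 = 1781: from (2² + 3²)(4² + 11²), take (2·4 − 3·11, 2·11 + 3·4) = (8 − 33, 22 + 12) = (-25, 34); dropping signs (only squares matter) gives (25, 34); check 25² + 34² = 625 + 1156 = 1781 ✓.
Step 4: Order so x ≤ y and verify: 25² + 34² = 625 + 1156 = 1781 = n. ✓

n = 1781 = 25² + 34² (one valid representation with x ≤ y).


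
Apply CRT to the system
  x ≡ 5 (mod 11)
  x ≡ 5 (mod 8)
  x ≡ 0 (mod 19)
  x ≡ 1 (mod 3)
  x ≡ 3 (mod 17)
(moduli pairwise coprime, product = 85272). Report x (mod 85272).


Product of moduli M = 11 · 8 · 19 · 3 · 17 = 85272.
Merge one congruence at a time:
  Start: x ≡ 5 (mod 11).
  Combine with x ≡ 5 (mod 8); new modulus lcm = 88.
    Write x = 5 + 11·t and substitute into x ≡ 5 (mod 8): 11·t ≡ 5 − 5 = 0 (mod 8).
    Reduce coefficients mod 8: 3·t ≡ 0 (mod 8).
    The inverse of 3 mod 8 is 3 (since 3·3 = 9 = 1·8 + 1), so t ≡ 3·0 = 0 ≡ 0 (mod 8).
    Then x = 5 + 11·0 = 5, valid modulo lcm(11, 8) = 88: x ≡ 5 (mod 88).
  Combine with x ≡ 0 (mod 19); new modulus lcm = 1672.
    Write x = 5 + 88·t and substitute into x ≡ 0 (mod 19): 88·t ≡ 0 − 5 = -5 (mod 19).
    Reduce coefficients mod 19: 12·t ≡ 14 (mod 19).
    The inverse of 12 mod 19 is 8 (since 12·8 = 96 = 5·19 + 1), so t ≡ 8·14 = 112 ≡ 17 (mod 19).
    Then x = 5 + 88·17 = 1501, valid modulo lcm(88, 19) = 1672: x ≡ 1501 (mod 1672).
  Combine with x ≡ 1 (mod 3); new modulus lcm = 5016.
    Write x = 1501 + 1672·t and substitute into x ≡ 1 (mod 3): 1672·t ≡ 1 − 1501 = -1500 (mod 3).
    Reduce coefficients mod 3: 1·t ≡ 0 (mod 3).
    So t ≡ 0 (mod 3).
    Then x = 1501 + 1672·0 = 1501, valid modulo lcm(1672, 3) = 5016: x ≡ 1501 (mod 5016).
  Combine with x ≡ 3 (mod 17); new modulus lcm = 85272.
    Write x = 1501 + 5016·t and substitute into x ≡ 3 (mod 17): 5016·t ≡ 3 − 1501 = -1498 (mod 17).
    Reduce coefficients mod 17: 1·t ≡ 15 (mod 17).
    So t ≡ 15 (mod 17).
    Then x = 1501 + 5016·15 = 76741, valid modulo lcm(5016, 17) = 85272: x ≡ 76741 (mod 85272).
Verify against each original: 76741 mod 11 = 5, 76741 mod 8 = 5, 76741 mod 19 = 0, 76741 mod 3 = 1, 76741 mod 17 = 3.

x ≡ 76741 (mod 85272).


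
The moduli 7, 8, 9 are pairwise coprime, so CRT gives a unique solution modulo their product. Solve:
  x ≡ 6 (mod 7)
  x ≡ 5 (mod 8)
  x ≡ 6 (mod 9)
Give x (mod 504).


Moduli 7, 8, 9 are pairwise coprime; by CRT there is a unique solution modulo M = 7 · 8 · 9 = 504.
Solve pairwise, accumulating the modulus:
  Start with x ≡ 6 (mod 7).
  Combine with x ≡ 5 (mod 8): since gcd(7, 8) = 1, we get a unique residue mod 56.
    Write x = 6 + 7·t and substitute into x ≡ 5 (mod 8): 7·t ≡ 5 − 6 = -1 (mod 8).
    Reduce coefficients mod 8: 7·t ≡ 7 (mod 8).
    The inverse of 7 mod 8 is 7 (since 7·7 = 49 = 6·8 + 1), so t ≡ 7·7 = 49 ≡ 1 (mod 8).
    Then x = 6 + 7·1 = 13, valid modulo lcm(7, 8) = 56: x ≡ 13 (mod 56).
  Combine with x ≡ 6 (mod 9): since gcd(56, 9) = 1, we get a unique residue mod 504.
    Write x = 13 + 56·t and substitute into x ≡ 6 (mod 9): 56·t ≡ 6 − 13 = -7 (mod 9).
    Reduce coefficients mod 9: 2·t ≡ 2 (mod 9).
    The inverse of 2 mod 9 is 5 (since 2·5 = 10 = 1·9 + 1), so t ≡ 5·2 = 10 ≡ 1 (mod 9).
    Then x = 13 + 56·1 = 69, valid modulo lcm(56, 9) = 504: x ≡ 69 (mod 504).
Verify: 69 mod 7 = 6 ✓, 69 mod 8 = 5 ✓, 69 mod 9 = 6 ✓.

x ≡ 69 (mod 504).


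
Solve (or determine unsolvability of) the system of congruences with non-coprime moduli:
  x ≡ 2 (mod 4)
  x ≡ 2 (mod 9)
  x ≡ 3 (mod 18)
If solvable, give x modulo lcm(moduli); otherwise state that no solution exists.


Moduli 4, 9, 18 are not pairwise coprime, so CRT works modulo lcm(m_i) when all pairwise compatibility conditions hold.
Pairwise compatibility: gcd(m_i, m_j) must divide a_i - a_j for every pair.
Merge one congruence at a time:
  Start: x ≡ 2 (mod 4).
  Combine with x ≡ 2 (mod 9): gcd(4, 9) = 1; 2 - 2 = 0, which IS divisible by 1, so compatible.
    Write x = 2 + 4·t and substitute into x ≡ 2 (mod 9): 4·t ≡ 2 − 2 = 0 (mod 9).
    The inverse of 4 mod 9 is 7 (since 4·7 = 28 = 3·9 + 1), so t ≡ 7·0 = 0 ≡ 0 (mod 9).
    Then x = 2 + 4·0 = 2, valid modulo lcm(4, 9) = 36: x ≡ 2 (mod 36).
  Combine with x ≡ 3 (mod 18): gcd(36, 18) = 18, and 3 - 2 = 1 is NOT divisible by 18.
    ⇒ system is inconsistent (no integer solution).

No solution (the system is inconsistent).


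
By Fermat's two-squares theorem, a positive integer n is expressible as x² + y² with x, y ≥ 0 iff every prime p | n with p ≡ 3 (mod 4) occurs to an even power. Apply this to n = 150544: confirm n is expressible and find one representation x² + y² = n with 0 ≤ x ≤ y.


Step 1: Factor n = 150544 = 2^4 · 97^2.
Step 2: Check the mod-4 condition on each prime factor: 2 = 2 (special); 97 ≡ 1 (mod 4), exponent 2.
All primes ≡ 3 (mod 4) appear to even exponent (or don't appear), so by the two-squares theorem n IS expressible as a sum of two squares.
Step 3: Build a representation. Group n = k² · m with k = 4 and m = 97 · 97 = 9409 (a product of primes ≡ 1 (mod 4)); a representation of m scales to one of n via (k·x)² + (k·y)² = k²(x² + y²). Each prime p ≡ 1 (mod 4) is itself a sum of two squares; find a² by testing p − a² for a perfect square:
  97: 97 − 1² = 96, 97 − 2² = 93, 97 − 3² = 88, 97 − 4² = 81 = 9² ⇒ 97 = 4² + 9².
  Combine using the Brahmagupta–Fibonacci identity (a² + b²)(c² + d²) = (ac − bd)² + (ad + bc)² = (ac + bd)² + (ad − bc)²:
  97 · 97 = 9409: from (4² + 9²)(4² + 9²), take (4·4 − 9·9, 4·9 + 9·4) = (16 − 81, 36 + 36) = (-65, 72); dropping signs (only squares matter) gives (65, 72); check 65² + 72² = 4225 + 5184 = 9409 ✓.
  Scale by k = 4: (4·65, 4·72) = (260, 288).
Step 4: Order so x ≤ y and verify: 260² + 288² = 67600 + 82944 = 150544 = n. ✓

n = 150544 = 260² + 288² (one valid representation with x ≤ y).


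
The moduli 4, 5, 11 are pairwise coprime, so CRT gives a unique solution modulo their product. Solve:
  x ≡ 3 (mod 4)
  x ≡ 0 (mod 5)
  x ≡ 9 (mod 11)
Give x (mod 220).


Moduli 4, 5, 11 are pairwise coprime; by CRT there is a unique solution modulo M = 4 · 5 · 11 = 220.
Solve pairwise, accumulating the modulus:
  Start with x ≡ 3 (mod 4).
  Combine with x ≡ 0 (mod 5): since gcd(4, 5) = 1, we get a unique residue mod 20.
    Write x = 3 + 4·t and substitute into x ≡ 0 (mod 5): 4·t ≡ 0 − 3 = -3 (mod 5).
    Reduce coefficients mod 5: 4·t ≡ 2 (mod 5).
    The inverse of 4 mod 5 is 4 (since 4·4 = 16 = 3·5 + 1), so t ≡ 4·2 = 8 ≡ 3 (mod 5).
    Then x = 3 + 4·3 = 15, valid modulo lcm(4, 5) = 20: x ≡ 15 (mod 20).
  Combine with x ≡ 9 (mod 11): since gcd(20, 11) = 1, we get a unique residue mod 220.
    Write x = 15 + 20·t and substitute into x ≡ 9 (mod 11): 20·t ≡ 9 − 15 = -6 (mod 11).
    Reduce coefficients mod 11: 9·t ≡ 5 (mod 11).
    The inverse of 9 mod 11 is 5 (since 9·5 = 45 = 4·11 + 1), so t ≡ 5·5 = 25 ≡ 3 (mod 11).
    Then x = 15 + 20·3 = 75, valid modulo lcm(20, 11) = 220: x ≡ 75 (mod 220).
Verify: 75 mod 4 = 3 ✓, 75 mod 5 = 0 ✓, 75 mod 11 = 9 ✓.

x ≡ 75 (mod 220).


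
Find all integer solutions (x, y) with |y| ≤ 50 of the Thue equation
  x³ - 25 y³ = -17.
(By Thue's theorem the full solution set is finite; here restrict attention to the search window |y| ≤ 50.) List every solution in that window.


The equation is x³ - 25y³ = -17. For fixed y, x³ = 25·y³ − 17, so a solution requires the RHS to be a perfect cube.
Strategy: iterate y from -50 to 50, compute RHS = 25·y³ − 17, and check whether it is a (positive or negative) perfect cube.
Check small values of y:
  y = 0: RHS = -17 is not a perfect cube.
  y = 1: RHS = 8 = (2)³ ⇒ x = 2 works.
  y = -1: RHS = -42 is not a perfect cube.
  y = 2: RHS = 183 is not a perfect cube.
  y = -2: RHS = -217 is not a perfect cube.
  y = 3: RHS = 658 is not a perfect cube.
  y = -3: RHS = -692 is not a perfect cube.
Continuing the search up to |y| = 50 finds no further solutions beyond those listed.
Collected solutions: (2, 1).

Solutions (with |y| ≤ 50): (2, 1).


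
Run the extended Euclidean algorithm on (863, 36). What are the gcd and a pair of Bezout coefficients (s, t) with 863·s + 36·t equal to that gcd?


Euclidean algorithm on (863, 36) — divide until remainder is 0:
  863 = 23 · 36 + 35
  36 = 1 · 35 + 1
  35 = 35 · 1 + 0
gcd(863, 36) = 1.
Track Bezout coefficients alongside the remainders: start with r₀ = 863 = a·1 + b·0 (s = 1, t = 0) and r₁ = 36 = a·0 + b·1 (s = 0, t = 1); each new remainder r_{k+1} = r_{k-1} − q_k·r_k inherits s_{k+1} = s_{k-1} − q_k·s_k, t_{k+1} = t_{k-1} − q_k·t_k, so r_k = a·s_k + b·t_k at every step:
  q = 23: r = 35, s = 1 − 23·0 = 1, t = 0 − 23·1 = -23  (check: 863·1 + 36·(-23) = 35)
  q = 1: r = 1, s = 0 − 1·1 = -1, t = 1 − 1·(-23) = 24  (check: 863·(-1) + 36·24 = 1)
The row with r = 1 (the gcd) gives the Bezout coefficients s = -1, t = 24.
Result: 863 · (-1) + 36 · (24) = 1.

gcd(863, 36) = 1; s = -1, t = 24 (check: 863·(-1) + 36·24 = 1).


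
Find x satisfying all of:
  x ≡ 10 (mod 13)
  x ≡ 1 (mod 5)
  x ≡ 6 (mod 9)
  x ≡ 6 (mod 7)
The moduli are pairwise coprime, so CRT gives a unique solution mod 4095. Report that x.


Product of moduli M = 13 · 5 · 9 · 7 = 4095.
Merge one congruence at a time:
  Start: x ≡ 10 (mod 13).
  Combine with x ≡ 1 (mod 5); new modulus lcm = 65.
    Write x = 10 + 13·t and substitute into x ≡ 1 (mod 5): 13·t ≡ 1 − 10 = -9 (mod 5).
    Reduce coefficients mod 5: 3·t ≡ 1 (mod 5).
    The inverse of 3 mod 5 is 2 (since 3·2 = 6 = 1·5 + 1), so t ≡ 2·1 = 2 ≡ 2 (mod 5).
    Then x = 10 + 13·2 = 36, valid modulo lcm(13, 5) = 65: x ≡ 36 (mod 65).
  Combine with x ≡ 6 (mod 9); new modulus lcm = 585.
    Write x = 36 + 65·t and substitute into x ≡ 6 (mod 9): 65·t ≡ 6 − 36 = -30 (mod 9).
    Reduce coefficients mod 9: 2·t ≡ 6 (mod 9).
    The inverse of 2 mod 9 is 5 (since 2·5 = 10 = 1·9 + 1), so t ≡ 5·6 = 30 ≡ 3 (mod 9).
    Then x = 36 + 65·3 = 231, valid modulo lcm(65, 9) = 585: x ≡ 231 (mod 585).
  Combine with x ≡ 6 (mod 7); new modulus lcm = 4095.
    Write x = 231 + 585·t and substitute into x ≡ 6 (mod 7): 585·t ≡ 6 − 231 = -225 (mod 7).
    Reduce coefficients mod 7: 4·t ≡ 6 (mod 7).
    The inverse of 4 mod 7 is 2 (since 4·2 = 8 = 1·7 + 1), so t ≡ 2·6 = 12 ≡ 5 (mod 7).
    Then x = 231 + 585·5 = 3156, valid modulo lcm(585, 7) = 4095: x ≡ 3156 (mod 4095).
Verify against each original: 3156 mod 13 = 10, 3156 mod 5 = 1, 3156 mod 9 = 6, 3156 mod 7 = 6.

x ≡ 3156 (mod 4095).


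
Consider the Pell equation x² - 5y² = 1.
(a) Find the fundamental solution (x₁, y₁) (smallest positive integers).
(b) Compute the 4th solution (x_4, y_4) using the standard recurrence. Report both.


Step 1: Find the fundamental solution (x₁, y₁) of x² - 5y² = 1.
  Expand √5 as a continued fraction. a₀ = ⌊√5⌋ = 2; iterate m_{k+1} = d_k·a_k − m_k, d_{k+1} = (5 − m_{k+1}²)/d_k, a_{k+1} = ⌊(a₀ + m_{k+1})/d_{k+1}⌋ (starting m₀ = 0, d₀ = 1), with convergents p_k = a_k·p_{k-1} + p_{k-2}, q_k = a_k·q_{k-1} + q_{k-2} (p₋₁ = 1, q₋₁ = 0):
  k = 0: a₀ = 2; p₀/q₀ = 2/1; p₀² − 5·q₀² = 4 − 5 = -1.
  k = 1: m = 2, d = 1, a = ⌊(2 + 2)/1⌋ = 4; p/q = (4·2 + 1)/(4·1 + 0) = 9/4; p² − 5·q² = 81 − 80 = 1.
  The first convergent with p² − 5·q² = 1 gives the fundamental solution (x₁, y₁) = (9, 4).
Step 2: Apply the recurrence (x_{n+1}, y_{n+1}) = (x₁x_n + 5y₁y_n, x₁y_n + y₁x_n) repeatedly.
  From (x_1, y_1) = (9, 4): x_2 = 9·9 + 5·4·4 = 161; y_2 = 9·4 + 4·9 = 72.
  From (x_2, y_2) = (161, 72): x_3 = 9·161 + 5·4·72 = 2889; y_3 = 9·72 + 4·161 = 1292.
  From (x_3, y_3) = (2889, 1292): x_4 = 9·2889 + 5·4·1292 = 51841; y_4 = 9·1292 + 4·2889 = 23184.
Step 3: Verify x_4² - 5·y_4² = 2687489281 - 2687489280 = 1 (should be 1). ✓

(x_1, y_1) = (9, 4); (x_4, y_4) = (51841, 23184).


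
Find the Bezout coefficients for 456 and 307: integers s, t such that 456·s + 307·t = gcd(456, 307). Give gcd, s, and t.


Euclidean algorithm on (456, 307) — divide until remainder is 0:
  456 = 1 · 307 + 149
  307 = 2 · 149 + 9
  149 = 16 · 9 + 5
  9 = 1 · 5 + 4
  5 = 1 · 4 + 1
  4 = 4 · 1 + 0
gcd(456, 307) = 1.
Track Bezout coefficients alongside the remainders: start with r₀ = 456 = a·1 + b·0 (s = 1, t = 0) and r₁ = 307 = a·0 + b·1 (s = 0, t = 1); each new remainder r_{k+1} = r_{k-1} − q_k·r_k inherits s_{k+1} = s_{k-1} − q_k·s_k, t_{k+1} = t_{k-1} − q_k·t_k, so r_k = a·s_k + b·t_k at every step:
  q = 1: r = 149, s = 1 − 1·0 = 1, t = 0 − 1·1 = -1  (check: 456·1 + 307·(-1) = 149)
  q = 2: r = 9, s = 0 − 2·1 = -2, t = 1 − 2·(-1) = 3  (check: 456·(-2) + 307·3 = 9)
  q = 16: r = 5, s = 1 − 16·(-2) = 33, t = -1 − 16·3 = -49  (check: 456·33 + 307·(-49) = 5)
  q = 1: r = 4, s = -2 − 1·33 = -35, t = 3 − 1·(-49) = 52  (check: 456·(-35) + 307·52 = 4)
  q = 1: r = 1, s = 33 − 1·(-35) = 68, t = -49 − 1·52 = -101  (check: 456·68 + 307·(-101) = 1)
The row with r = 1 (the gcd) gives the Bezout coefficients s = 68, t = -101.
Result: 456 · (68) + 307 · (-101) = 1.

gcd(456, 307) = 1; s = 68, t = -101 (check: 456·68 + 307·(-101) = 1).


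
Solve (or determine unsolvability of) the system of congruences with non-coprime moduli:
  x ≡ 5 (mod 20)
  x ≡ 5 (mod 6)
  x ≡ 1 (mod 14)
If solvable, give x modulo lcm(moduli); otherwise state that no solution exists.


Moduli 20, 6, 14 are not pairwise coprime, so CRT works modulo lcm(m_i) when all pairwise compatibility conditions hold.
Pairwise compatibility: gcd(m_i, m_j) must divide a_i - a_j for every pair.
Merge one congruence at a time:
  Start: x ≡ 5 (mod 20).
  Combine with x ≡ 5 (mod 6): gcd(20, 6) = 2; 5 - 5 = 0, which IS divisible by 2, so compatible.
    Write x = 5 + 20·t and substitute into x ≡ 5 (mod 6): 20·t ≡ 5 − 5 = 0 (mod 6).
    Divide the congruence (and modulus) by g = 2: 10·t ≡ 0 (mod 3).
    Reduce coefficients mod 3: 1·t ≡ 0 (mod 3).
    So t ≡ 0 (mod 3).
    Then x = 5 + 20·0 = 5, valid modulo lcm(20, 6) = 60: x ≡ 5 (mod 60).
  Combine with x ≡ 1 (mod 14): gcd(60, 14) = 2; 1 - 5 = -4, which IS divisible by 2, so compatible.
    Write x = 5 + 60·t and substitute into x ≡ 1 (mod 14): 60·t ≡ 1 − 5 = -4 (mod 14).
    Divide the congruence (and modulus) by g = 2: 30·t ≡ -2 (mod 7).
    Reduce coefficients mod 7: 2·t ≡ 5 (mod 7).
    The inverse of 2 mod 7 is 4 (since 2·4 = 8 = 1·7 + 1), so t ≡ 4·5 = 20 ≡ 6 (mod 7).
    Then x = 5 + 60·6 = 365, valid modulo lcm(60, 14) = 420: x ≡ 365 (mod 420).
Verify: 365 mod 20 = 5, 365 mod 6 = 5, 365 mod 14 = 1.

x ≡ 365 (mod 420).


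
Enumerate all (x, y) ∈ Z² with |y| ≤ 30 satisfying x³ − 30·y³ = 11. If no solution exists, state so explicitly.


The equation is x³ - 30y³ = 11. For fixed y, x³ = 30·y³ + 11, so a solution requires the RHS to be a perfect cube.
Strategy: iterate y from -30 to 30, compute RHS = 30·y³ + 11, and check whether it is a (positive or negative) perfect cube.
Check small values of y:
  y = 0: RHS = 11 is not a perfect cube.
  y = 1: RHS = 41 is not a perfect cube.
  y = -1: RHS = -19 is not a perfect cube.
  y = 2: RHS = 251 is not a perfect cube.
  y = -2: RHS = -229 is not a perfect cube.
  y = 3: RHS = 821 is not a perfect cube.
  y = -3: RHS = -799 is not a perfect cube.
Continuing the search up to |y| = 30 finds no solutions either.
No (x, y) in the scanned range satisfies the equation.

No integer solutions with |y| ≤ 30.


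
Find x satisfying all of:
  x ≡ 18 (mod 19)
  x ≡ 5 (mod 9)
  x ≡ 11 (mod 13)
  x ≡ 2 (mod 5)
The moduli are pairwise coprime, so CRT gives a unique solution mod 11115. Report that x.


Product of moduli M = 19 · 9 · 13 · 5 = 11115.
Merge one congruence at a time:
  Start: x ≡ 18 (mod 19).
  Combine with x ≡ 5 (mod 9); new modulus lcm = 171.
    Write x = 18 + 19·t and substitute into x ≡ 5 (mod 9): 19·t ≡ 5 − 18 = -13 (mod 9).
    Reduce coefficients mod 9: 1·t ≡ 5 (mod 9).
    So t ≡ 5 (mod 9).
    Then x = 18 + 19·5 = 113, valid modulo lcm(19, 9) = 171: x ≡ 113 (mod 171).
  Combine with x ≡ 11 (mod 13); new modulus lcm = 2223.
    Write x = 113 + 171·t and substitute into x ≡ 11 (mod 13): 171·t ≡ 11 − 113 = -102 (mod 13).
    Reduce coefficients mod 13: 2·t ≡ 2 (mod 13).
    The inverse of 2 mod 13 is 7 (since 2·7 = 14 = 1·13 + 1), so t ≡ 7·2 = 14 ≡ 1 (mod 13).
    Then x = 113 + 171·1 = 284, valid modulo lcm(171, 13) = 2223: x ≡ 284 (mod 2223).
  Combine with x ≡ 2 (mod 5); new modulus lcm = 11115.
    Write x = 284 + 2223·t and substitute into x ≡ 2 (mod 5): 2223·t ≡ 2 − 284 = -282 (mod 5).
    Reduce coefficients mod 5: 3·t ≡ 3 (mod 5).
    The inverse of 3 mod 5 is 2 (since 3·2 = 6 = 1·5 + 1), so t ≡ 2·3 = 6 ≡ 1 (mod 5).
    Then x = 284 + 2223·1 = 2507, valid modulo lcm(2223, 5) = 11115: x ≡ 2507 (mod 11115).
Verify against each original: 2507 mod 19 = 18, 2507 mod 9 = 5, 2507 mod 13 = 11, 2507 mod 5 = 2.

x ≡ 2507 (mod 11115).


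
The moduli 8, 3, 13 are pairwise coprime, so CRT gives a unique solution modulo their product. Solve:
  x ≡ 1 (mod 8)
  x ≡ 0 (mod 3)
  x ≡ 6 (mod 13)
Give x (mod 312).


Moduli 8, 3, 13 are pairwise coprime; by CRT there is a unique solution modulo M = 8 · 3 · 13 = 312.
Solve pairwise, accumulating the modulus:
  Start with x ≡ 1 (mod 8).
  Combine with x ≡ 0 (mod 3): since gcd(8, 3) = 1, we get a unique residue mod 24.
    Write x = 1 + 8·t and substitute into x ≡ 0 (mod 3): 8·t ≡ 0 − 1 = -1 (mod 3).
    Reduce coefficients mod 3: 2·t ≡ 2 (mod 3).
    The inverse of 2 mod 3 is 2 (since 2·2 = 4 = 1·3 + 1), so t ≡ 2·2 = 4 ≡ 1 (mod 3).
    Then x = 1 + 8·1 = 9, valid modulo lcm(8, 3) = 24: x ≡ 9 (mod 24).
  Combine with x ≡ 6 (mod 13): since gcd(24, 13) = 1, we get a unique residue mod 312.
    Write x = 9 + 24·t and substitute into x ≡ 6 (mod 13): 24·t ≡ 6 − 9 = -3 (mod 13).
    Reduce coefficients mod 13: 11·t ≡ 10 (mod 13).
    The inverse of 11 mod 13 is 6 (since 11·6 = 66 = 5·13 + 1), so t ≡ 6·10 = 60 ≡ 8 (mod 13).
    Then x = 9 + 24·8 = 201, valid modulo lcm(24, 13) = 312: x ≡ 201 (mod 312).
Verify: 201 mod 8 = 1 ✓, 201 mod 3 = 0 ✓, 201 mod 13 = 6 ✓.

x ≡ 201 (mod 312).


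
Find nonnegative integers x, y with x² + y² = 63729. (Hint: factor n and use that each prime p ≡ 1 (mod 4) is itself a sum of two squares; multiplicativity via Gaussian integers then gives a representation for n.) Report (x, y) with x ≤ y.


Step 1: Factor n = 63729 = 3^2 · 73 · 97.
Step 2: Check the mod-4 condition on each prime factor: 3 ≡ 3 (mod 4), exponent 2 (must be even); 73 ≡ 1 (mod 4), exponent 1; 97 ≡ 1 (mod 4), exponent 1.
All primes ≡ 3 (mod 4) appear to even exponent (or don't appear), so by the two-squares theorem n IS expressible as a sum of two squares.
Step 3: Build a representation. Group n = k² · m with k = 3 and m = 73 · 97 = 7081 (a product of primes ≡ 1 (mod 4)); a representation of m scales to one of n via (k·x)² + (k·y)² = k²(x² + y²). Each prime p ≡ 1 (mod 4) is itself a sum of two squares; find a² by testing p − a² for a perfect square:
  73: 73 − 1² = 72, 73 − 2² = 69, 73 − 3² = 64 = 8² ⇒ 73 = 3² + 8².
  97: 97 − 1² = 96, 97 − 2² = 93, 97 − 3² = 88, 97 − 4² = 81 = 9² ⇒ 97 = 4² + 9².
  Combine using the Brahmagupta–Fibonacci identity (a² + b²)(c² + d²) = (ac − bd)² + (ad + bc)² = (ac + bd)² + (ad − bc)²:
  73 · 97 = 7081: from (3² + 8²)(4² + 9²), take (3·4 − 8·9, 3·9 + 8·4) = (12 − 72, 27 + 32) = (-60, 59); dropping signs (only squares matter) gives (60, 59); check 60² + 59² = 3600 + 3481 = 7081 ✓.
  Scale by k = 3: (3·60, 3·59) = (180, 177).
Step 4: Order so x ≤ y and verify: 177² + 180² = 31329 + 32400 = 63729 = n. ✓

n = 63729 = 177² + 180² (one valid representation with x ≤ y).


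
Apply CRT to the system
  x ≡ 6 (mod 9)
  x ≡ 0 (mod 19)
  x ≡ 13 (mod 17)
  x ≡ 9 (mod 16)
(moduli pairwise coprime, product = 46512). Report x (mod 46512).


Product of moduli M = 9 · 19 · 17 · 16 = 46512.
Merge one congruence at a time:
  Start: x ≡ 6 (mod 9).
  Combine with x ≡ 0 (mod 19); new modulus lcm = 171.
    Write x = 6 + 9·t and substitute into x ≡ 0 (mod 19): 9·t ≡ 0 − 6 = -6 (mod 19).
    Reduce coefficients mod 19: 9·t ≡ 13 (mod 19).
    The inverse of 9 mod 19 is 17 (since 9·17 = 153 = 8·19 + 1), so t ≡ 17·13 = 221 ≡ 12 (mod 19).
    Then x = 6 + 9·12 = 114, valid modulo lcm(9, 19) = 171: x ≡ 114 (mod 171).
  Combine with x ≡ 13 (mod 17); new modulus lcm = 2907.
    Write x = 114 + 171·t and substitute into x ≡ 13 (mod 17): 171·t ≡ 13 − 114 = -101 (mod 17).
    Reduce coefficients mod 17: 1·t ≡ 1 (mod 17).
    So t ≡ 1 (mod 17).
    Then x = 114 + 171·1 = 285, valid modulo lcm(171, 17) = 2907: x ≡ 285 (mod 2907).
  Combine with x ≡ 9 (mod 16); new modulus lcm = 46512.
    Write x = 285 + 2907·t and substitute into x ≡ 9 (mod 16): 2907·t ≡ 9 − 285 = -276 (mod 16).
    Reduce coefficients mod 16: 11·t ≡ 12 (mod 16).
    The inverse of 11 mod 16 is 3 (since 11·3 = 33 = 2·16 + 1), so t ≡ 3·12 = 36 ≡ 4 (mod 16).
    Then x = 285 + 2907·4 = 11913, valid modulo lcm(2907, 16) = 46512: x ≡ 11913 (mod 46512).
Verify against each original: 11913 mod 9 = 6, 11913 mod 19 = 0, 11913 mod 17 = 13, 11913 mod 16 = 9.

x ≡ 11913 (mod 46512).


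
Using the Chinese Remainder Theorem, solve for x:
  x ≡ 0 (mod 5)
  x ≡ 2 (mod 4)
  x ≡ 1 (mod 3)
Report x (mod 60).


Moduli 5, 4, 3 are pairwise coprime; by CRT there is a unique solution modulo M = 5 · 4 · 3 = 60.
Solve pairwise, accumulating the modulus:
  Start with x ≡ 0 (mod 5).
  Combine with x ≡ 2 (mod 4): since gcd(5, 4) = 1, we get a unique residue mod 20.
    Write x = 0 + 5·t and substitute into x ≡ 2 (mod 4): 5·t ≡ 2 − 0 = 2 (mod 4).
    Reduce coefficients mod 4: 1·t ≡ 2 (mod 4).
    So t ≡ 2 (mod 4).
    Then x = 0 + 5·2 = 10, valid modulo lcm(5, 4) = 20: x ≡ 10 (mod 20).
  Combine with x ≡ 1 (mod 3): since gcd(20, 3) = 1, we get a unique residue mod 60.
    Write x = 10 + 20·t and substitute into x ≡ 1 (mod 3): 20·t ≡ 1 − 10 = -9 (mod 3).
    Reduce coefficients mod 3: 2·t ≡ 0 (mod 3).
    The inverse of 2 mod 3 is 2 (since 2·2 = 4 = 1·3 + 1), so t ≡ 2·0 = 0 ≡ 0 (mod 3).
    Then x = 10 + 20·0 = 10, valid modulo lcm(20, 3) = 60: x ≡ 10 (mod 60).
Verify: 10 mod 5 = 0 ✓, 10 mod 4 = 2 ✓, 10 mod 3 = 1 ✓.

x ≡ 10 (mod 60).


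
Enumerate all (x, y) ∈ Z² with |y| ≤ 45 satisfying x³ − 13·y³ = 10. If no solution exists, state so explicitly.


The equation is x³ - 13y³ = 10. For fixed y, x³ = 13·y³ + 10, so a solution requires the RHS to be a perfect cube.
Strategy: iterate y from -45 to 45, compute RHS = 13·y³ + 10, and check whether it is a (positive or negative) perfect cube.
Check small values of y:
  y = 0: RHS = 10 is not a perfect cube.
  y = 1: RHS = 23 is not a perfect cube.
  y = -1: RHS = -3 is not a perfect cube.
  y = 2: RHS = 114 is not a perfect cube.
  y = -2: RHS = -94 is not a perfect cube.
  y = 3: RHS = 361 is not a perfect cube.
  y = -3: RHS = -341 is not a perfect cube.
Continuing the search up to |y| = 45 finds no solutions either.
No (x, y) in the scanned range satisfies the equation.

No integer solutions with |y| ≤ 45.


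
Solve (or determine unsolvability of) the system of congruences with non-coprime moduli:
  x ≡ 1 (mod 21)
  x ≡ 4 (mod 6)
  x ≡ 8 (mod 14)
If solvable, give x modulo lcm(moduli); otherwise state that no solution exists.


Moduli 21, 6, 14 are not pairwise coprime, so CRT works modulo lcm(m_i) when all pairwise compatibility conditions hold.
Pairwise compatibility: gcd(m_i, m_j) must divide a_i - a_j for every pair.
Merge one congruence at a time:
  Start: x ≡ 1 (mod 21).
  Combine with x ≡ 4 (mod 6): gcd(21, 6) = 3; 4 - 1 = 3, which IS divisible by 3, so compatible.
    Write x = 1 + 21·t and substitute into x ≡ 4 (mod 6): 21·t ≡ 4 − 1 = 3 (mod 6).
    Divide the congruence (and modulus) by g = 3: 7·t ≡ 1 (mod 2).
    Reduce coefficients mod 2: 1·t ≡ 1 (mod 2).
    So t ≡ 1 (mod 2).
    Then x = 1 + 21·1 = 22, valid modulo lcm(21, 6) = 42: x ≡ 22 (mod 42).
  Combine with x ≡ 8 (mod 14): gcd(42, 14) = 14; 8 - 22 = -14, which IS divisible by 14, so compatible.
    Write x = 22 + 42·t and substitute into x ≡ 8 (mod 14): 42·t ≡ 8 − 22 = -14 (mod 14).
    Divide the congruence (and modulus) by g = 14: 3·t ≡ -1 (mod 1).
    Modulo 1 every t works; take t = 0.
    Then x = 22 + 42·0 = 22, valid modulo lcm(42, 14) = 42: x ≡ 22 (mod 42).
Verify: 22 mod 21 = 1, 22 mod 6 = 4, 22 mod 14 = 8.

x ≡ 22 (mod 42).


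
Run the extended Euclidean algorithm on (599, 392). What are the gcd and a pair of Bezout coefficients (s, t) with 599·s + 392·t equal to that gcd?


Euclidean algorithm on (599, 392) — divide until remainder is 0:
  599 = 1 · 392 + 207
  392 = 1 · 207 + 185
  207 = 1 · 185 + 22
  185 = 8 · 22 + 9
  22 = 2 · 9 + 4
  9 = 2 · 4 + 1
  4 = 4 · 1 + 0
gcd(599, 392) = 1.
Track Bezout coefficients alongside the remainders: start with r₀ = 599 = a·1 + b·0 (s = 1, t = 0) and r₁ = 392 = a·0 + b·1 (s = 0, t = 1); each new remainder r_{k+1} = r_{k-1} − q_k·r_k inherits s_{k+1} = s_{k-1} − q_k·s_k, t_{k+1} = t_{k-1} − q_k·t_k, so r_k = a·s_k + b·t_k at every step:
  q = 1: r = 207, s = 1 − 1·0 = 1, t = 0 − 1·1 = -1  (check: 599·1 + 392·(-1) = 207)
  q = 1: r = 185, s = 0 − 1·1 = -1, t = 1 − 1·(-1) = 2  (check: 599·(-1) + 392·2 = 185)
  q = 1: r = 22, s = 1 − 1·(-1) = 2, t = -1 − 1·2 = -3  (check: 599·2 + 392·(-3) = 22)
  q = 8: r = 9, s = -1 − 8·2 = -17, t = 2 − 8·(-3) = 26  (check: 599·(-17) + 392·26 = 9)
  q = 2: r = 4, s = 2 − 2·(-17) = 36, t = -3 − 2·26 = -55  (check: 599·36 + 392·(-55) = 4)
  q = 2: r = 1, s = -17 − 2·36 = -89, t = 26 − 2·(-55) = 136  (check: 599·(-89) + 392·136 = 1)
The row with r = 1 (the gcd) gives the Bezout coefficients s = -89, t = 136.
Result: 599 · (-89) + 392 · (136) = 1.

gcd(599, 392) = 1; s = -89, t = 136 (check: 599·(-89) + 392·136 = 1).


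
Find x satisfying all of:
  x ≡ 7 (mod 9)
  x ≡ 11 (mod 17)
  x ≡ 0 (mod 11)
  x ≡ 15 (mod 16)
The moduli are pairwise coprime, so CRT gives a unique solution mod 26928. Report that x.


Product of moduli M = 9 · 17 · 11 · 16 = 26928.
Merge one congruence at a time:
  Start: x ≡ 7 (mod 9).
  Combine with x ≡ 11 (mod 17); new modulus lcm = 153.
    Write x = 7 + 9·t and substitute into x ≡ 11 (mod 17): 9·t ≡ 11 − 7 = 4 (mod 17).
    The inverse of 9 mod 17 is 2 (since 9·2 = 18 = 1·17 + 1), so t ≡ 2·4 = 8 ≡ 8 (mod 17).
    Then x = 7 + 9·8 = 79, valid modulo lcm(9, 17) = 153: x ≡ 79 (mod 153).
  Combine with x ≡ 0 (mod 11); new modulus lcm = 1683.
    Write x = 79 + 153·t and substitute into x ≡ 0 (mod 11): 153·t ≡ 0 − 79 = -79 (mod 11).
    Reduce coefficients mod 11: 10·t ≡ 9 (mod 11).
    The inverse of 10 mod 11 is 10 (since 10·10 = 100 = 9·11 + 1), so t ≡ 10·9 = 90 ≡ 2 (mod 11).
    Then x = 79 + 153·2 = 385, valid modulo lcm(153, 11) = 1683: x ≡ 385 (mod 1683).
  Combine with x ≡ 15 (mod 16); new modulus lcm = 26928.
    Write x = 385 + 1683·t and substitute into x ≡ 15 (mod 16): 1683·t ≡ 15 − 385 = -370 (mod 16).
    Reduce coefficients mod 16: 3·t ≡ 14 (mod 16).
    The inverse of 3 mod 16 is 11 (since 3·11 = 33 = 2·16 + 1), so t ≡ 11·14 = 154 ≡ 10 (mod 16).
    Then x = 385 + 1683·10 = 17215, valid modulo lcm(1683, 16) = 26928: x ≡ 17215 (mod 26928).
Verify against each original: 17215 mod 9 = 7, 17215 mod 17 = 11, 17215 mod 11 = 0, 17215 mod 16 = 15.

x ≡ 17215 (mod 26928).


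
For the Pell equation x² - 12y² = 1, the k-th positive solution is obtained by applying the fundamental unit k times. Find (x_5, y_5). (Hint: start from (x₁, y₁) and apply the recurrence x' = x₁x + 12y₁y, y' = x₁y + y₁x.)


Step 1: Find the fundamental solution (x₁, y₁) of x² - 12y² = 1.
  Expand √12 as a continued fraction. a₀ = ⌊√12⌋ = 3; iterate m_{k+1} = d_k·a_k − m_k, d_{k+1} = (12 − m_{k+1}²)/d_k, a_{k+1} = ⌊(a₀ + m_{k+1})/d_{k+1}⌋ (starting m₀ = 0, d₀ = 1), with convergents p_k = a_k·p_{k-1} + p_{k-2}, q_k = a_k·q_{k-1} + q_{k-2} (p₋₁ = 1, q₋₁ = 0):
  k = 0: a₀ = 3; p₀/q₀ = 3/1; p₀² − 12·q₀² = 9 − 12 = -3.
  k = 1: m = 3, d = 3, a = ⌊(3 + 3)/3⌋ = 2; p/q = (2·3 + 1)/(2·1 + 0) = 7/2; p² − 12·q² = 49 − 48 = 1.
  The first convergent with p² − 12·q² = 1 gives the fundamental solution (x₁, y₁) = (7, 2).
Step 2: Apply the recurrence (x_{n+1}, y_{n+1}) = (x₁x_n + 12y₁y_n, x₁y_n + y₁x_n) repeatedly.
  From (x_1, y_1) = (7, 2): x_2 = 7·7 + 12·2·2 = 97; y_2 = 7·2 + 2·7 = 28.
  From (x_2, y_2) = (97, 28): x_3 = 7·97 + 12·2·28 = 1351; y_3 = 7·28 + 2·97 = 390.
  From (x_3, y_3) = (1351, 390): x_4 = 7·1351 + 12·2·390 = 18817; y_4 = 7·390 + 2·1351 = 5432.
  From (x_4, y_4) = (18817, 5432): x_5 = 7·18817 + 12·2·5432 = 262087; y_5 = 7·5432 + 2·18817 = 75658.
Step 3: Verify x_5² - 12·y_5² = 68689595569 - 68689595568 = 1 (should be 1). ✓

(x_1, y_1) = (7, 2); (x_5, y_5) = (262087, 75658).


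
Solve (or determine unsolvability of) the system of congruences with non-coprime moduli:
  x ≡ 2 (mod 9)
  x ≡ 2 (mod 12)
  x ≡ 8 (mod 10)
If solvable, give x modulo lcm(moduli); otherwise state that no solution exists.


Moduli 9, 12, 10 are not pairwise coprime, so CRT works modulo lcm(m_i) when all pairwise compatibility conditions hold.
Pairwise compatibility: gcd(m_i, m_j) must divide a_i - a_j for every pair.
Merge one congruence at a time:
  Start: x ≡ 2 (mod 9).
  Combine with x ≡ 2 (mod 12): gcd(9, 12) = 3; 2 - 2 = 0, which IS divisible by 3, so compatible.
    Write x = 2 + 9·t and substitute into x ≡ 2 (mod 12): 9·t ≡ 2 − 2 = 0 (mod 12).
    Divide the congruence (and modulus) by g = 3: 3·t ≡ 0 (mod 4).
    The inverse of 3 mod 4 is 3 (since 3·3 = 9 = 2·4 + 1), so t ≡ 3·0 = 0 ≡ 0 (mod 4).
    Then x = 2 + 9·0 = 2, valid modulo lcm(9, 12) = 36: x ≡ 2 (mod 36).
  Combine with x ≡ 8 (mod 10): gcd(36, 10) = 2; 8 - 2 = 6, which IS divisible by 2, so compatible.
    Write x = 2 + 36·t and substitute into x ≡ 8 (mod 10): 36·t ≡ 8 − 2 = 6 (mod 10).
    Divide the congruence (and modulus) by g = 2: 18·t ≡ 3 (mod 5).
    Reduce coefficients mod 5: 3·t ≡ 3 (mod 5).
    The inverse of 3 mod 5 is 2 (since 3·2 = 6 = 1·5 + 1), so t ≡ 2·3 = 6 ≡ 1 (mod 5).
    Then x = 2 + 36·1 = 38, valid modulo lcm(36, 10) = 180: x ≡ 38 (mod 180).
Verify: 38 mod 9 = 2, 38 mod 12 = 2, 38 mod 10 = 8.

x ≡ 38 (mod 180).


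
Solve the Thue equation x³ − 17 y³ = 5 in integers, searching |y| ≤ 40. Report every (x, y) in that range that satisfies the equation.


The equation is x³ - 17y³ = 5. For fixed y, x³ = 17·y³ + 5, so a solution requires the RHS to be a perfect cube.
Strategy: iterate y from -40 to 40, compute RHS = 17·y³ + 5, and check whether it is a (positive or negative) perfect cube.
Check small values of y:
  y = 0: RHS = 5 is not a perfect cube.
  y = 1: RHS = 22 is not a perfect cube.
  y = -1: RHS = -12 is not a perfect cube.
  y = 2: RHS = 141 is not a perfect cube.
  y = -2: RHS = -131 is not a perfect cube.
  y = 3: RHS = 464 is not a perfect cube.
  y = -3: RHS = -454 is not a perfect cube.
Continuing the search up to |y| = 40 finds no solutions either.
No (x, y) in the scanned range satisfies the equation.

No integer solutions with |y| ≤ 40.
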